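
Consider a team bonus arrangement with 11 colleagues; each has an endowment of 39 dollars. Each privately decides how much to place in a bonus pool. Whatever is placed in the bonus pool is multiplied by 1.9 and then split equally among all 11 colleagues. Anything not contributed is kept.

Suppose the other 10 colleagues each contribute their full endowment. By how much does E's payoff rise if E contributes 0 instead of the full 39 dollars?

Switching from a contribution of 39 to 0 lets E keep an extra 39 dollars, but lowers the bonus pool by 39, which costs E their own share of that drop: 1.9/11 × 39 = 6.74.
Net gain = 39 − 6.74 = 32.26. The private return per contributed unit (0.1727) is below 1, so free-riding is indeed the best response regardless of what the others do.

32.26 dollars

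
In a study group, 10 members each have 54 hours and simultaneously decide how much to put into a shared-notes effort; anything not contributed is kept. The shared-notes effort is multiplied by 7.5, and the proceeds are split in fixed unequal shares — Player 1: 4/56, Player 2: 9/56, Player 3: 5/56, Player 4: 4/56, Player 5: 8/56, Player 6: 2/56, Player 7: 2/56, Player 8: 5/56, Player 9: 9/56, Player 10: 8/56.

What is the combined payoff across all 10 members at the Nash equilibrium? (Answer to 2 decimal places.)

A player with share s gets back 7.5·s per unit contributed, so full contribution is dominant for anyone with s > 1/7.5 = 0.1333 and zero contribution is dominant for anyone below.
The shares above 0.1333 belong to Player 2, Player 5, Player 9 and Player 10, contributing 54 each; the remaining 6 contribute 0. Total contributed: 216.
The shared-notes effort pays out 7.5 × 216 = 1620.00 in total (split across the unequal shares, but the aggregate is all that matters for the group sum).
The 6 free-riders keep 54 each, adding 324. Group total = 324 + 1620.00 = 1944.00.

1944.00 hours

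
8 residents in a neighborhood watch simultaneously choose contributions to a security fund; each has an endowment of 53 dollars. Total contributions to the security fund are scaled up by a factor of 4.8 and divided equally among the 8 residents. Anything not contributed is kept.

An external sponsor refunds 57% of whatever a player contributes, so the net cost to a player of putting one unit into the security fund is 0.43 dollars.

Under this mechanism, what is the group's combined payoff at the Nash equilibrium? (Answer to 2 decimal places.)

Under the mechanism each unit contributed yields (4.8/8) / 0.43 = 1.3953 back to its contributor per unit of net cost, which exceeds 1, making full contribution the dominant choice for everyone.
So the Nash equilibrium is full contribution by all 8; the group earns 8 × (53 × 0.57 + 4.8 × 53) = 2276.88.

2276.88 dollars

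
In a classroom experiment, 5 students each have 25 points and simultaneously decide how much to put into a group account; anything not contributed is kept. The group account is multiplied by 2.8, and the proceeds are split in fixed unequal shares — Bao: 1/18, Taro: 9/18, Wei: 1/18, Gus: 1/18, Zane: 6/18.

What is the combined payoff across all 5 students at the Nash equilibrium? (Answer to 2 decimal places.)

For player j, contributing a unit is worthwhile iff 2.8 × (j's share) ≥ 1, i.e. iff j's share is at least 0.3571.
The only share above 0.3571 is Taro's 9/18, contributing 25; the remaining 4 contribute 0. Total contributed: 25.
The group account pays out 2.8 × 25 = 70.00 in total (split across the unequal shares, but the aggregate is all that matters for the group sum).
The 4 free-riders keep 25 each, adding 100. Group total = 100 + 70.00 = 170.00.

170.00 points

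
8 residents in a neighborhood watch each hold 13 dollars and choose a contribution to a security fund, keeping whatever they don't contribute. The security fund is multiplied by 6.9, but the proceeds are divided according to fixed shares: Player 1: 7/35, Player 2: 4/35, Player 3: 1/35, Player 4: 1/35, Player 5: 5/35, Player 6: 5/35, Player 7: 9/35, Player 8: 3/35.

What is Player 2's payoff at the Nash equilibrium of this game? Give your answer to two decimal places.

33.50 dollars

Each unit j contributes comes back to j as 6.9 × (j's share), so j prefers to contribute only if that share exceeds 1/6.9 = 0.1449; otherwise keeping the unit dominates.
The shares above 0.1449 belong to Player 1 and Player 7, contributing 13 each; the remaining 6 contribute 0. Total contributed: 26.
Player 2 keeps 13 and receives 6.9 × 26 × 4/35 = 20.50 from the security fund, for a payoff of 33.50.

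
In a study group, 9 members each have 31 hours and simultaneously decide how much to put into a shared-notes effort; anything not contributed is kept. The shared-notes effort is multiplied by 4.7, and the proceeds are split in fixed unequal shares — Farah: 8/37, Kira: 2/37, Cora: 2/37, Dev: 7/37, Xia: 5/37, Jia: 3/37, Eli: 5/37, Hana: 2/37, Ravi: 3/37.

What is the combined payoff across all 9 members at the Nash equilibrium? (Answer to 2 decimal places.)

393.70 hours

A player with share s gets back 4.7·s per unit contributed, so full contribution is dominant for anyone with s > 1/4.7 = 0.2128 and zero contribution is dominant for anyone below.
Only Farah (8/37) clears that bar, contributing 31; the remaining 8 contribute 0. Total contributed: 31.
The shared-notes effort pays out 4.7 × 31 = 145.70 in total (split across the unequal shares, but the aggregate is all that matters for the group sum).
The 8 free-riders keep 31 each, adding 248. Group total = 248 + 145.70 = 393.70.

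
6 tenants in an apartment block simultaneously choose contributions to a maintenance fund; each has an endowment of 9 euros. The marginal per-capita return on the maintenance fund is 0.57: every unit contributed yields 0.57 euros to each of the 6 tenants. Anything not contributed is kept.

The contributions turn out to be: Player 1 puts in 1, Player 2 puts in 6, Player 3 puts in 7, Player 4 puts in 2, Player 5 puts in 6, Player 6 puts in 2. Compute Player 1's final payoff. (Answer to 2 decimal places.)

Total contributed: 1 + 6 + 7 + 2 + 6 + 2 = 24.
Each receives 0.57 × 24 = 13.68 from the maintenance fund.
Player 1 keeps 9 − 1 = 8, so Player 1's payoff is 8 + 13.68 = 21.68.

21.68 euros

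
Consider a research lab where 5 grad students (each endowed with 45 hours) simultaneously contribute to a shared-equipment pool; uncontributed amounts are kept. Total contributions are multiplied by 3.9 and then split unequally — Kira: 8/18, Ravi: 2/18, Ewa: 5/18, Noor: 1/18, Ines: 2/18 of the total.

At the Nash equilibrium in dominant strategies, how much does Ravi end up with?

84.00 hours

For player j, contributing a unit is worthwhile iff 3.9 × (j's share) ≥ 1, i.e. iff j's share is at least 0.2564.
The shares above 0.2564 belong to Kira and Ewa, contributing 45 each; the remaining 3 contribute 0. Total contributed: 90.
Ravi keeps 45 and receives 3.9 × 90 × 2/18 = 39.00 from the shared-equipment pool, for a payoff of 84.00.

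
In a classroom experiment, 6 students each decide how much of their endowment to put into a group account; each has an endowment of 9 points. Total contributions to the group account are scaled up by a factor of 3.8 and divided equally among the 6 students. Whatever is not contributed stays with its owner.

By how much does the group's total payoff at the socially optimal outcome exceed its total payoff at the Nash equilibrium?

151.20 points

Each contributed unit returns 3.8/6 = 0.6333 to its contributor — below 1 — so contributing 0 is dominant for every player. At the Nash equilibrium everyone keeps their 9, and the group total is 6 × 9 = 54.
Each contributed unit returns 3.800 to the group as a whole (0.6333 to each of 6 players), which exceeds 1, so the social optimum is full contribution: group total = 3.800 × 54 = 205.20.
Efficiency loss = 205.20 − 54 = 151.20.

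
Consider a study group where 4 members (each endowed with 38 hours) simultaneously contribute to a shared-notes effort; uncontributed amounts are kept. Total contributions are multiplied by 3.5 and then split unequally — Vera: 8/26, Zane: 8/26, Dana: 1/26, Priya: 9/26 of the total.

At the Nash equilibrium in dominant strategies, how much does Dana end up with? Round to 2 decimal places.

A player with share s gets back 3.5·s per unit contributed, so full contribution is dominant for anyone with s > 1/3.5 = 0.2857 and zero contribution is dominant for anyone below.
The shares above 0.2857 belong to Vera, Zane and Priya, contributing 38 each; the remaining 1 contribute 0. Total contributed: 114.
Dana keeps 38 and receives 3.5 × 114 × 1/26 = 15.35 from the shared-notes effort, for a payoff of 53.35.

53.35 hours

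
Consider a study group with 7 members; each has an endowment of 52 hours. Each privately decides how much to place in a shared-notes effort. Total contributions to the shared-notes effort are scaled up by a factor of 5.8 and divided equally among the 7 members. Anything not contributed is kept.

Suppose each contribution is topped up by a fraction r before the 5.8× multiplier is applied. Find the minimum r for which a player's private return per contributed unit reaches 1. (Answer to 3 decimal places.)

With matching at rate r, one contributed unit becomes (1 + r) in the shared-notes effort and returns 5.8 × (1 + r) / 7 to the contributor.
Setting this equal to 1: 1 + r = 7/5.8 = 1.2069.
So the minimum matching rate is r = 1.2069 − 1 = 0.207.

0.207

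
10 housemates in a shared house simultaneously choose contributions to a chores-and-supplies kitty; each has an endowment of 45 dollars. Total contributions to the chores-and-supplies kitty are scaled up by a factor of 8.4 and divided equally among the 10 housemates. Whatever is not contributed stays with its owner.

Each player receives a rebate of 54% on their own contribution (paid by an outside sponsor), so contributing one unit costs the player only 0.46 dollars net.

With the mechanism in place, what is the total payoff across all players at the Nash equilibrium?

4023.00 dollars

Under the mechanism each unit contributed yields (8.4/10) / 0.46 = 1.8261 back to its contributor per unit of net cost, which exceeds 1, making full contribution the dominant choice for everyone.
So the Nash equilibrium is full contribution by all 10; the group earns 10 × (45 × 0.54 + 8.4 × 45) = 4023.00.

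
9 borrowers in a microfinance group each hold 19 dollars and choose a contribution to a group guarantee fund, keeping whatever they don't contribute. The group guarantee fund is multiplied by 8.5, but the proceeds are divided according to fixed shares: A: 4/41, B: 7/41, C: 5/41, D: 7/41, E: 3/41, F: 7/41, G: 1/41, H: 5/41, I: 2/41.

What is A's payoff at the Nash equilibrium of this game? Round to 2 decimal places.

Each unit j contributes comes back to j as 8.5 × (j's share), so j prefers to contribute only if that share exceeds 1/8.5 = 0.1176; otherwise keeping the unit dominates.
B, C, D, F and H are above the threshold, contributing 19 each; the remaining 4 contribute 0. Total contributed: 95.
A keeps 19 and receives 8.5 × 95 × 4/41 = 78.78 from the group guarantee fund, for a payoff of 97.78.

97.78 dollars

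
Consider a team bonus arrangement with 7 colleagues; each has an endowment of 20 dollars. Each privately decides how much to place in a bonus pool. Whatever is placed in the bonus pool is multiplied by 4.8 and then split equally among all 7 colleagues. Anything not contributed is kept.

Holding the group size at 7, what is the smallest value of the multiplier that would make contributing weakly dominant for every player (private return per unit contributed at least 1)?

A contributed unit returns (multiplier)/7 to its contributor.
This reaches 1 exactly when the multiplier is 7.

7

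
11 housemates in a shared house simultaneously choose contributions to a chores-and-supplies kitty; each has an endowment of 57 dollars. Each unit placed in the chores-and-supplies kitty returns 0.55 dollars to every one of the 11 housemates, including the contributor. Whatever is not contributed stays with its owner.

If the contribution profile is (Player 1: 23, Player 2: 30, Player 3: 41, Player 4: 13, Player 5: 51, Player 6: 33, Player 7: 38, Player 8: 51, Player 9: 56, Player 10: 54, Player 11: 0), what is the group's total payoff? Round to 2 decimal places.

2596.50 dollars

Total contributed: 23 + 30 + 41 + 13 + 51 + 33 + 38 + 51 + 56 + 54 + 0 = 390; total kept: 11 × 57 − 390 = 237.
The chores-and-supplies kitty pays out 0.55 × 11 × 390 = 2359.50 in aggregate.
Group total = 237 + 2359.50 = 2596.50.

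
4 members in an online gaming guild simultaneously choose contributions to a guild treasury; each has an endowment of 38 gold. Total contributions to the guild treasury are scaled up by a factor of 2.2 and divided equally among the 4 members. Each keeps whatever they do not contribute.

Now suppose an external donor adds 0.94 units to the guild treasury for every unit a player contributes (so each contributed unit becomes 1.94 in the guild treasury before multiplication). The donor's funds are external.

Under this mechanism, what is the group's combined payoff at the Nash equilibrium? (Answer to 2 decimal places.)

648.74 gold

The effective private return per unit is now 2.2 × 1.94 / 4 = 1.0670 > 1, so every player's dominant strategy flips to full contribution.
So the Nash equilibrium is full contribution by all 4; the group earns 2.2 × 1.94 × 152 = 648.74.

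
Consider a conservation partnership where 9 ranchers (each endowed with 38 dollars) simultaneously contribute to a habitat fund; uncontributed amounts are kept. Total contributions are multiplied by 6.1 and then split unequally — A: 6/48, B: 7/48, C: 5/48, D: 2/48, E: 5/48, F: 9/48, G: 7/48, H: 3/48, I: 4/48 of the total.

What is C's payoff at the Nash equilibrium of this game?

A player with share s gets back 6.1·s per unit contributed, so full contribution is dominant for anyone with s > 1/6.1 = 0.1639 and zero contribution is dominant for anyone below.
F alone (share 9/48) is above the threshold, contributing 38; the remaining 8 contribute 0. Total contributed: 38.
C keeps 38 and receives 6.1 × 38 × 5/48 = 24.15 from the habitat fund, for a payoff of 62.15.

62.15 dollars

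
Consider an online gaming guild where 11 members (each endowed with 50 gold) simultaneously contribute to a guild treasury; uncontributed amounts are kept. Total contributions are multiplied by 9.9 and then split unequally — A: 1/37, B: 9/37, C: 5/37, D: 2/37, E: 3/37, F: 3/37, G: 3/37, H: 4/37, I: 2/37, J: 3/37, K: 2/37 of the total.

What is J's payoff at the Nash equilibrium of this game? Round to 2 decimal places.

For player j, contributing a unit is worthwhile iff 9.9 × (j's share) ≥ 1, i.e. iff j's share is at least 0.1010.
The shares above 0.1010 belong to B, C and H, contributing 50 each; the remaining 8 contribute 0. Total contributed: 150.
J keeps 50 and receives 9.9 × 150 × 3/37 = 120.41 from the guild treasury, for a payoff of 170.41.

170.41 gold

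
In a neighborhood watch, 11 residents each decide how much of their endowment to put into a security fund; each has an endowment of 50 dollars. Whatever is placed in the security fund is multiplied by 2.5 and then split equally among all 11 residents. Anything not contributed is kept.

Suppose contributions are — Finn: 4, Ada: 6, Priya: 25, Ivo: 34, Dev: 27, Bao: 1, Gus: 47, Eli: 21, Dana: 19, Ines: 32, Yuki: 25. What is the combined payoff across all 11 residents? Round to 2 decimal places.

911.50 dollars

Total contributed: 4 + 6 + 25 + 34 + 27 + 1 + 47 + 21 + 19 + 32 + 25 = 241; total kept: 11 × 50 − 241 = 309.
The security fund pays out 2.5 × 241 = 602.50 in aggregate.
Group total = 309 + 602.50 = 911.50.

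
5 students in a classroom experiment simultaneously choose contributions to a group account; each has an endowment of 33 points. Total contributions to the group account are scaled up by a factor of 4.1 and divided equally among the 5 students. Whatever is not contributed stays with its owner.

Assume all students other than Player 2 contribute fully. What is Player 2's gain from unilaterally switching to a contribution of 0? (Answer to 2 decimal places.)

5.94 points

Switching from a contribution of 33 to 0 lets Player 2 keep an extra 33 points, but lowers the group account by 33, which costs Player 2 their own share of that drop: 4.1/5 × 33 = 27.06.
Net gain = 33 − 27.06 = 5.94. The private return per contributed unit (0.8200) is below 1, so free-riding is indeed the best response regardless of what the others do.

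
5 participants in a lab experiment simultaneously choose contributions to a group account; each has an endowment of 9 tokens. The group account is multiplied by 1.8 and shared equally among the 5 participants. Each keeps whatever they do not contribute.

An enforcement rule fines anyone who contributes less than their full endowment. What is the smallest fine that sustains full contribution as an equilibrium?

Given the others contribute fully, the best deviation is to contribute 0 (any partial contribution still incurs the fine and gives up units whose private return 0.3600 is below 1).
Deviating from 9 to 0 saves 9 tokens but forfeits the deviator's share of the drop in the group account: 1.8/5 × 9 = 3.24.
So the deviation gain is 9 − 3.24 = 5.76, and the fine must be at least 5.76 tokens to wipe it out.

5.76 tokens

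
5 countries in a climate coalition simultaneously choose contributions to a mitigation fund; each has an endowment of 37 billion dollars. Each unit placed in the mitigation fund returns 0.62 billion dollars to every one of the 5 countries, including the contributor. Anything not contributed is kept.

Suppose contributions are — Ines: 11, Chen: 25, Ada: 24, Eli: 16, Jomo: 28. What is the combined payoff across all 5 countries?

403.40 billion dollars

Total contributed: 11 + 25 + 24 + 16 + 28 = 104; total kept: 5 × 37 − 104 = 81.
The mitigation fund pays out 0.62 × 5 × 104 = 322.40 in aggregate.
Group total = 81 + 322.40 = 403.40.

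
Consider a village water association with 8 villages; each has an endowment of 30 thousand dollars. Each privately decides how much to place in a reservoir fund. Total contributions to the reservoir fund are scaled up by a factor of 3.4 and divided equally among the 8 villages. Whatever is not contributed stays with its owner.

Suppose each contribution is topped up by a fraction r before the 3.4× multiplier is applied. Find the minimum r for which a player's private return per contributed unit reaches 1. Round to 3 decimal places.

1.353

With matching at rate r, one contributed unit becomes (1 + r) in the reservoir fund and returns 3.4 × (1 + r) / 8 to the contributor.
Setting this equal to 1: 1 + r = 8/3.4 = 2.3529.
So the minimum matching rate is r = 2.3529 − 1 = 1.353.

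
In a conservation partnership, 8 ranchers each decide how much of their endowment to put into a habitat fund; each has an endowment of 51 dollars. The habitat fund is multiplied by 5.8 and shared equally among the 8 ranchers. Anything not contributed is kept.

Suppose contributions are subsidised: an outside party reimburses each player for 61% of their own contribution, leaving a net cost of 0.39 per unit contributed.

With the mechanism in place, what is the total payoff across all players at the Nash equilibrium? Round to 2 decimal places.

Under the mechanism each unit contributed yields (5.8/8) / 0.39 = 1.8590 back to its contributor per unit of net cost, which exceeds 1, making full contribution the dominant choice for everyone.
At the Nash equilibrium everyone contributes 51. Group total payoff = 8 × (51 × 0.61 + 5.8 × 51) = 2615.28.

2615.28 dollars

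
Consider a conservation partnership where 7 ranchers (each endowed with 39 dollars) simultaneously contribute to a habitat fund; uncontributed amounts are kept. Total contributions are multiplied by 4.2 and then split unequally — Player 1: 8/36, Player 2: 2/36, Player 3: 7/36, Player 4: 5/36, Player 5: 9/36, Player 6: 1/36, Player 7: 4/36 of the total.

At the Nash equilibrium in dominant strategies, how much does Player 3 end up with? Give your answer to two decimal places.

70.85 dollars

Player j's private return per contributed unit is 4.2 × (j's share). Contributing is weakly dominant for j when that share is at least 1/4.2 = 0.2381, and contributing 0 is dominant otherwise.
Player 5 alone (share 9/36) is above the threshold, contributing 39; the remaining 6 contribute 0. Total contributed: 39.
Player 3 keeps 39 and receives 4.2 × 39 × 7/36 = 31.85 from the habitat fund, for a payoff of 70.85.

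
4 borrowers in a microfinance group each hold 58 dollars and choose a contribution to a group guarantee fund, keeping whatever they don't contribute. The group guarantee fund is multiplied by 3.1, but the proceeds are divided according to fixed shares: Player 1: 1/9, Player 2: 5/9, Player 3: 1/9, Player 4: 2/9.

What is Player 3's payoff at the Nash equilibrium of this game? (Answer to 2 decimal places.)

77.98 dollars

Each unit j contributes comes back to j as 3.1 × (j's share), so j prefers to contribute only if that share exceeds 1/3.1 = 0.3226; otherwise keeping the unit dominates.
The only share above 0.3226 is Player 2's 5/9, contributing 58; the remaining 3 contribute 0. Total contributed: 58.
Player 3 keeps 58 and receives 3.1 × 58 × 1/9 = 19.98 from the group guarantee fund, for a payoff of 77.98.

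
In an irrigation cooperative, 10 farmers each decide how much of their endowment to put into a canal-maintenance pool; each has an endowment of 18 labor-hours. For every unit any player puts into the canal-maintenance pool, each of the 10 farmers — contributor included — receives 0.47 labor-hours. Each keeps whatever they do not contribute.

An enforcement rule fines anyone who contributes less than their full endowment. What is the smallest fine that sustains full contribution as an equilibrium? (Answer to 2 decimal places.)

Given the others contribute fully, the best deviation is to contribute 0 (any partial contribution still incurs the fine and gives up units whose private return 0.47 is below 1).
Deviating from 18 to 0 saves 18 labor-hours but forfeits the deviator's share of the drop in the canal-maintenance pool: 0.47 × 18 = 8.46.
So the deviation gain is 18 − 8.46 = 9.54, and the fine must be at least 9.54 labor-hours to wipe it out.

9.54 labor-hours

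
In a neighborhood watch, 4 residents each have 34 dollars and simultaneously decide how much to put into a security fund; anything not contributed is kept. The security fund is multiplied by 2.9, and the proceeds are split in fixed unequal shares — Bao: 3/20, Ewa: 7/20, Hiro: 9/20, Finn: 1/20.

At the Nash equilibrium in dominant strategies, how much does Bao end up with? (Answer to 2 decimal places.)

63.58 dollars

Each unit j contributes comes back to j as 2.9 × (j's share), so j prefers to contribute only if that share exceeds 1/2.9 = 0.3448; otherwise keeping the unit dominates.
Ewa and Hiro are above the threshold, contributing 34 each; the remaining 2 contribute 0. Total contributed: 68.
Bao keeps 34 and receives 2.9 × 68 × 3/20 = 29.58 from the security fund, for a payoff of 63.58.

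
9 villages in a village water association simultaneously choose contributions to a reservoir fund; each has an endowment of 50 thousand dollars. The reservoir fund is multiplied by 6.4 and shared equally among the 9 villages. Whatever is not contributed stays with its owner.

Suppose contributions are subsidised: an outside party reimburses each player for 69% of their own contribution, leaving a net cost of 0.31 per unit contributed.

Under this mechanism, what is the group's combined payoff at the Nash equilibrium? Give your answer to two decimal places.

3190.50 thousand dollars

With the mechanism, a contributed unit returns (6.4/9) / 0.31 = 2.2939 per unit of net cost to the contributor — now above 1 — so contributing fully is weakly dominant for every player.
At the Nash equilibrium everyone contributes 50. Group total payoff = 9 × (50 × 0.69 + 6.4 × 50) = 3190.50.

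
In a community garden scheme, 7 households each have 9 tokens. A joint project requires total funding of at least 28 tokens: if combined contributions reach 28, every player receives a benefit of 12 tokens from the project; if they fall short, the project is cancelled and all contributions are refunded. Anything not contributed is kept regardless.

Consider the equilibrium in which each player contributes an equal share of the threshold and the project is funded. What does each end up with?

17 tokens

Equal share of the threshold: 28/7 = 4.
At this profile no one gains by cutting their contribution: any cut drops the total below 28, the project is cancelled, contributions are refunded, and the deviator ends with 9, which is less than 9 − 4 + 12 = 17. Contributing more than 4 just wastes the excess. So contributing exactly 4 is a best response.
Each player's payoff: 9 − 4 + 12 = 17.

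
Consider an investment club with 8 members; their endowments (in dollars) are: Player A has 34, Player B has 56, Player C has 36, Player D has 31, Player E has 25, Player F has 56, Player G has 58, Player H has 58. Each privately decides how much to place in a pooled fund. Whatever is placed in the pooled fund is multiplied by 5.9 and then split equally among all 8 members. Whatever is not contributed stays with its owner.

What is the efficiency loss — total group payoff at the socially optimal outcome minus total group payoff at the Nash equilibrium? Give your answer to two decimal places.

1734.60 dollars

The private return per contributed unit is 5.9/8 = 0.7375 < 1 for every player regardless of endowment, so the Nash equilibrium is zero contribution and the group total is Σ E_j = 34 + 56 + 36 + 31 + 25 + 56 + 58 + 58 = 354.
Each contributed unit returns 5.900 to the group, so the social optimum is full contribution by everyone: group total = 5.900 × 354 = 2088.60.
Efficiency loss = (5.900 − 1) × 354 = 1734.60.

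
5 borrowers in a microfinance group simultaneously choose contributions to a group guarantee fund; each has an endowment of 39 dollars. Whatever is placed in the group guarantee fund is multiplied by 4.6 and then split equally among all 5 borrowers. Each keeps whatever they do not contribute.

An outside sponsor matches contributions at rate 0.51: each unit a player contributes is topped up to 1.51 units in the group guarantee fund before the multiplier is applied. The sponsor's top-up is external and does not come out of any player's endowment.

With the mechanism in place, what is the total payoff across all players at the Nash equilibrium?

With the mechanism, a contributed unit returns 4.6 × 1.51 / 5 = 1.3892 per unit of net cost to the contributor — now above 1 — so contributing fully is weakly dominant for every player.
At the Nash equilibrium everyone contributes 39. Group total payoff = 4.6 × 1.51 × 195 = 1354.47.

1354.47 dollars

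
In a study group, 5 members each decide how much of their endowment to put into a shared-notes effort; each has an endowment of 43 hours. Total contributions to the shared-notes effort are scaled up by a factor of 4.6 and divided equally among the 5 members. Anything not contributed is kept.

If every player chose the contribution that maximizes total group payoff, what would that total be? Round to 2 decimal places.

989.00 hours

Each contributed unit returns 4.600 to the group as a whole (0.9200 to each of 5 players), which exceeds 1, so the social optimum is full contribution: group total = 4.600 × 215 = 989.00.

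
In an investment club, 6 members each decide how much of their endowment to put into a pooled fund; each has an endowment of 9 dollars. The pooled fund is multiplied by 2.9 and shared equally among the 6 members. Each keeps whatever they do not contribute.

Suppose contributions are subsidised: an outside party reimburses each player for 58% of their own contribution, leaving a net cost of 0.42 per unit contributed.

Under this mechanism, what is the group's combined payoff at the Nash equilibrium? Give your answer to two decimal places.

187.92 dollars

Under the mechanism each unit contributed yields (2.9/6) / 0.42 = 1.1508 back to its contributor per unit of net cost, which exceeds 1, making full contribution the dominant choice for everyone.
At the Nash equilibrium everyone contributes 9. Group total payoff = 6 × (9 × 0.58 + 2.9 × 9) = 187.92.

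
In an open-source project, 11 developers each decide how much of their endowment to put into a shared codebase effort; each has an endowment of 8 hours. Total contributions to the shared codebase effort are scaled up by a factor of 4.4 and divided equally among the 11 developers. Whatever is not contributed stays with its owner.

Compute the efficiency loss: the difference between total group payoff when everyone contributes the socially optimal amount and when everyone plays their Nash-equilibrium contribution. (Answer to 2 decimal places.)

Each contributed unit returns 4.4/11 = 0.4000 to its contributor — below 1 — so contributing 0 is dominant for every player. At the Nash equilibrium everyone keeps their 8, and the group total is 11 × 8 = 88.
Each contributed unit returns 4.400 to the group as a whole (0.4000 to each of 11 players), which exceeds 1, so the social optimum is full contribution: group total = 4.400 × 88 = 387.20.
Efficiency loss = 387.20 − 88 = 299.20.

299.20 hours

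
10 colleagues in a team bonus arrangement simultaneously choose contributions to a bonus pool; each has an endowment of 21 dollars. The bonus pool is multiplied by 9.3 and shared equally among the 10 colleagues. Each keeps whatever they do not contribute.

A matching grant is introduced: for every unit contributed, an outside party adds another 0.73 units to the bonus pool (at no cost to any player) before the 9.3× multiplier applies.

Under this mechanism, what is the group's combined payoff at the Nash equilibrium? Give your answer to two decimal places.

The effective private return per unit is now 9.3 × 1.73 / 10 = 1.6089 > 1, so every player's dominant strategy flips to full contribution.
So the Nash equilibrium is full contribution by all 10; the group earns 9.3 × 1.73 × 210 = 3378.69.

3378.69 dollars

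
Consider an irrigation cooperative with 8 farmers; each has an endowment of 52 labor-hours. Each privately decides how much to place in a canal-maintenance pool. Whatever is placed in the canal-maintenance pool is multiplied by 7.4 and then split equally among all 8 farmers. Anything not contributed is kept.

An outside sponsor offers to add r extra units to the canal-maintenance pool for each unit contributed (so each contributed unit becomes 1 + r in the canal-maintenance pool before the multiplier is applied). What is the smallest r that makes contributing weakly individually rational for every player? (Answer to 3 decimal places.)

With matching at rate r, one contributed unit becomes (1 + r) in the canal-maintenance pool and returns 7.4 × (1 + r) / 8 to the contributor.
Setting this equal to 1: 1 + r = 8/7.4 = 1.0811.
So the minimum matching rate is r = 1.0811 − 1 = 0.081.

0.081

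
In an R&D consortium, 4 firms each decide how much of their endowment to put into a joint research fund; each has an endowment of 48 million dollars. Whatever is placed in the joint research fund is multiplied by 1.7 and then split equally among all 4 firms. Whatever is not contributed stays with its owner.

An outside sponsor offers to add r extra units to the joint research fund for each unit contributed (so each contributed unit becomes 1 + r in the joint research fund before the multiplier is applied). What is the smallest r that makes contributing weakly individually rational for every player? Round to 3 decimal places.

With matching at rate r, one contributed unit becomes (1 + r) in the joint research fund and returns 1.7 × (1 + r) / 4 to the contributor.
Setting this equal to 1: 1 + r = 4/1.7 = 2.3529.
So the minimum matching rate is r = 2.3529 − 1 = 1.353.

1.353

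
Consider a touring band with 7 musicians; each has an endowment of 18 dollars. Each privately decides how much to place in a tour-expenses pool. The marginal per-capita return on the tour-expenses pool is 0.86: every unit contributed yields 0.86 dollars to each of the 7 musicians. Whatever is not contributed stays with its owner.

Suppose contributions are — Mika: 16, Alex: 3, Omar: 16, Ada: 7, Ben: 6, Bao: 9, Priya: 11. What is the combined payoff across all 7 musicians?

Total contributed: 16 + 3 + 16 + 7 + 6 + 9 + 11 = 68; total kept: 7 × 18 − 68 = 58.
The tour-expenses pool pays out 0.86 × 7 × 68 = 409.36 in aggregate.
Group total = 58 + 409.36 = 467.36.

467.36 dollars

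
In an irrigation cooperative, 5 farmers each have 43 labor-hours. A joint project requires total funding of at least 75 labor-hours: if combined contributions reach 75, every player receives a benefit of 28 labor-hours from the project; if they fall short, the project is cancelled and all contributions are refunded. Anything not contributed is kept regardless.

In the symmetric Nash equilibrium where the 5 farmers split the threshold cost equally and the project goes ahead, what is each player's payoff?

Equal share of the threshold: 75/5 = 15.
At this profile no one gains by cutting their contribution: any cut drops the total below 75, the project is cancelled, contributions are refunded, and the deviator ends with 43, which is less than 43 − 15 + 28 = 56. Contributing more than 15 just wastes the excess. So contributing exactly 15 is a best response.
Each player's payoff: 43 − 15 + 28 = 56.

56 labor-hours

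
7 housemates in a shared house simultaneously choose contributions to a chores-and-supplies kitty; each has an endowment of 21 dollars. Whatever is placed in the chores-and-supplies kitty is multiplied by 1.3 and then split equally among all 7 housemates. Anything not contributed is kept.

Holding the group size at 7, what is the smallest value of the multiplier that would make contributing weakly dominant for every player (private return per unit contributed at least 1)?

7

A contributed unit returns (multiplier)/7 to its contributor.
This reaches 1 exactly when the multiplier is 7.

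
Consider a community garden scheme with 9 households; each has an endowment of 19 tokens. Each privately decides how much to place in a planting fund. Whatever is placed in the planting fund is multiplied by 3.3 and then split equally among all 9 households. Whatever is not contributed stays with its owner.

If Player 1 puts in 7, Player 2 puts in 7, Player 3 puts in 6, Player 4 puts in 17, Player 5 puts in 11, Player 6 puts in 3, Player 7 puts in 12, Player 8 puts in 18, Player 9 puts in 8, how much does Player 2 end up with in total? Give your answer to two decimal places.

Total contributed: 7 + 7 + 6 + 17 + 11 + 3 + 12 + 18 + 8 = 89.
Each receives 3.3 × 89 / 9 = 32.63 from the planting fund.
Player 2 keeps 19 − 7 = 12, so Player 2's payoff is 12 + 32.63 = 44.63.

44.63 tokens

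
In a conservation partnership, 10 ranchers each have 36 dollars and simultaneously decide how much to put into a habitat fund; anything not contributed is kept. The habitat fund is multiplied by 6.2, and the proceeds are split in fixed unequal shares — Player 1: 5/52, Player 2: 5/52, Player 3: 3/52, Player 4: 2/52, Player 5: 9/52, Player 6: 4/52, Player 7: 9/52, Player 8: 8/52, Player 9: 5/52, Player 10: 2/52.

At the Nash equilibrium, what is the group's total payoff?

A player with share s gets back 6.2·s per unit contributed, so full contribution is dominant for anyone with s > 1/6.2 = 0.1613 and zero contribution is dominant for anyone below.
The shares above 0.1613 belong to Player 5 and Player 7, contributing 36 each; the remaining 8 contribute 0. Total contributed: 72.
The habitat fund pays out 6.2 × 72 = 446.40 in total (split across the unequal shares, but the aggregate is all that matters for the group sum).
The 8 free-riders keep 36 each, adding 288. Group total = 288 + 446.40 = 734.40.

734.40 dollars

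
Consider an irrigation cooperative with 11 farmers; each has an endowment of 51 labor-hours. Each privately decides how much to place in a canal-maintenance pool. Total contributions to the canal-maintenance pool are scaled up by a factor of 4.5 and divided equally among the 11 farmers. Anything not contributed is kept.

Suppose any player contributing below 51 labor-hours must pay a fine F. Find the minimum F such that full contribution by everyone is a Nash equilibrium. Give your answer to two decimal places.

Given the others contribute fully, the best deviation is to contribute 0 (any partial contribution still incurs the fine and gives up units whose private return 0.4091 is below 1).
Deviating from 51 to 0 saves 51 labor-hours but forfeits the deviator's share of the drop in the canal-maintenance pool: 4.5/11 × 51 = 20.86.
So the deviation gain is 51 − 20.86 = 30.14, and the fine must be at least 30.14 labor-hours to wipe it out.

30.14 labor-hours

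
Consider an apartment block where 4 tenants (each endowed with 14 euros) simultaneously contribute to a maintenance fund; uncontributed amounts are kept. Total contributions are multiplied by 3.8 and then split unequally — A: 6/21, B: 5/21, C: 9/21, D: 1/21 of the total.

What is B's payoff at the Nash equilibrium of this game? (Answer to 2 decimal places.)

39.33 euros

A player with share s gets back 3.8·s per unit contributed, so full contribution is dominant for anyone with s > 1/3.8 = 0.2632 and zero contribution is dominant for anyone below.
The shares above 0.2632 belong to A and C, contributing 14 each; the remaining 2 contribute 0. Total contributed: 28.
B keeps 14 and receives 3.8 × 28 × 5/21 = 25.33 from the maintenance fund, for a payoff of 39.33.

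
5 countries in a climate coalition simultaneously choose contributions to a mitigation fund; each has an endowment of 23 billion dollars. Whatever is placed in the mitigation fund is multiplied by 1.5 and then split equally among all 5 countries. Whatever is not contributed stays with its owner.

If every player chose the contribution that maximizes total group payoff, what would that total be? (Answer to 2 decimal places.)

Each contributed unit returns 1.500 to the group as a whole (0.3000 to each of 5 players), which exceeds 1, so the social optimum is full contribution: group total = 1.500 × 115 = 172.50.

172.50 billion dollars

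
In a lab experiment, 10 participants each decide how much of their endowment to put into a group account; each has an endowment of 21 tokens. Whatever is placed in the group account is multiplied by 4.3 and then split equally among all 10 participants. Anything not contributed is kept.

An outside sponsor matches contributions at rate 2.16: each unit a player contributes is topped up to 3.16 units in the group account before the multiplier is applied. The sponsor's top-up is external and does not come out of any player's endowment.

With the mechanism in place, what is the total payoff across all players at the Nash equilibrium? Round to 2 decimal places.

2853.48 tokens

With the mechanism, a contributed unit returns 4.3 × 3.16 / 10 = 1.3588 per unit of net cost to the contributor — now above 1 — so contributing fully is weakly dominant for every player.
At the Nash equilibrium everyone contributes 21. Group total payoff = 4.3 × 3.16 × 210 = 2853.48.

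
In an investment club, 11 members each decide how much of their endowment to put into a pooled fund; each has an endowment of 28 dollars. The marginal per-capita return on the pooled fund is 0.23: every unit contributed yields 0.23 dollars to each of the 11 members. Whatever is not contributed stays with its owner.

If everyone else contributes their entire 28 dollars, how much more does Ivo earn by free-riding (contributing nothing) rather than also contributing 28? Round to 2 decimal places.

Switching from a contribution of 28 to 0 lets Ivo keep an extra 28 dollars, but lowers the pooled fund by 28, which costs Ivo their own share of that drop: 0.23 × 28 = 6.44.
Net gain = 28 − 6.44 = 21.56. The private return per contributed unit (0.23) is below 1, so free-riding is indeed the best response regardless of what the others do.

21.56 dollars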